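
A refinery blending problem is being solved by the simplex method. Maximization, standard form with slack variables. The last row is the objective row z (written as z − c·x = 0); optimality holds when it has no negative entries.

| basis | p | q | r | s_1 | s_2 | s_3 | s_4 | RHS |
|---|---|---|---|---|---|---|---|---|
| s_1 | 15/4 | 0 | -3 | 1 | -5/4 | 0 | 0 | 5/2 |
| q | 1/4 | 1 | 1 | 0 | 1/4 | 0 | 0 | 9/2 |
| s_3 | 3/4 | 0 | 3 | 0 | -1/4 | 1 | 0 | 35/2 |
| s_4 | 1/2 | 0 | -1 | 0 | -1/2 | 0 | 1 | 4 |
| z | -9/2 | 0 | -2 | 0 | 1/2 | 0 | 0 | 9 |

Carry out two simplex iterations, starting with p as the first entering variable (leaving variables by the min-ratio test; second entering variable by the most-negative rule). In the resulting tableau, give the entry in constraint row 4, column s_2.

-1/6

Ratio test on column p — row 1: (5/2)/(15/4) = 2/3; row 2: (9/2)/(1/4) = 18; row 3: (35/2)/(3/4) = 70/3; row 4: 4/(1/2) = 8. Minimum is 2/3 at row 1 (s_1 leaves); pivot element 15/4.
Divide row 1 by 15/4; eliminate column p from the other rows.
Second iteration: most negative z-row entry is -28/5 in column r, so r enters.
Ratio test on column r — row 1: entry -4/5 ≤ 0; row 2: (13/3)/(6/5) = 65/18; row 3: 17/(18/5) = 85/18; row 4: entry -3/5 ≤ 0. Minimum is 65/18 at row 2 (q leaves); pivot element 6/5.
Divide row 2 by 6/5; eliminate column r from the other rows.
After both pivots, the entry at constraint row 4, column s_2 is -1/6.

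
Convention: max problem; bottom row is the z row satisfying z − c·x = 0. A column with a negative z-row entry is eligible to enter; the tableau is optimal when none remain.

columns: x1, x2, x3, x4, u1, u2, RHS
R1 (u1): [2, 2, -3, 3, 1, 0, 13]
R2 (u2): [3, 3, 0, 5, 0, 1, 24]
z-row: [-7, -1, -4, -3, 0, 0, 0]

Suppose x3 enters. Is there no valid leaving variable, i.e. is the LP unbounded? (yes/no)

yes

Every constraint-row entry in column x3 is ≤ 0, so increasing x3 is unbounded.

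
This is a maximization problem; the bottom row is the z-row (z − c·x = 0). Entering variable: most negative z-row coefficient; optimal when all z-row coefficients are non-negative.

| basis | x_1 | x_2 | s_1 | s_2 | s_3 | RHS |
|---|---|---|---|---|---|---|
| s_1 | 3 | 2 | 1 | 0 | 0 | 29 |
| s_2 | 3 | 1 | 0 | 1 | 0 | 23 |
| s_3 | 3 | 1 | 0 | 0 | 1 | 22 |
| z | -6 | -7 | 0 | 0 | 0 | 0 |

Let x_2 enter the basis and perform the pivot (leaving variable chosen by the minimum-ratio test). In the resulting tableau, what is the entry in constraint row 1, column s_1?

Ratio test on column x_2 — row 1: 29/2 = 29/2; row 2: 23/1 = 23; row 3: 22/1 = 22. Minimum is 29/2 at row 1 (s_1 leaves); pivot element 2.
Divide row 1 by 2; eliminate column x_2 from the other rows.
In the new row 1, the s_1 entry is the old entry divided by the pivot: 1/2 = 1/2.

1/2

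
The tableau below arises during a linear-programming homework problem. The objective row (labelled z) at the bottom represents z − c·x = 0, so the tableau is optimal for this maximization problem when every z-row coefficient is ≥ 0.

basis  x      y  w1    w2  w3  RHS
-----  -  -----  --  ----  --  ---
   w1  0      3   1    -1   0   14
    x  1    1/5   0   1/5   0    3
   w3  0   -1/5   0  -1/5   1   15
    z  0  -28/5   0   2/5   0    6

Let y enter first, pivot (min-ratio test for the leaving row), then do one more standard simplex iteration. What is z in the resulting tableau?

Ratio test on column y — row 1: 14/3 = 14/3; row 2: 3/(1/5) = 15; row 3: entry -1/5 ≤ 0. Minimum is 14/3 at row 1 (w1 leaves); pivot element 3.
Pivot on row 1; the z-row RHS becomes 6 − (-28/5)·(14/3) = 482/15.
Next entering variable (most negative z-row entry -22/15): w2.
Ratio test on column w2 — row 1: entry -1/3 ≤ 0; row 2: (31/15)/(4/15) = 31/4; row 3: entry -4/15 ≤ 0. Minimum is 31/4 at row 2 (x leaves); pivot element 4/15.
After the second pivot the z-row RHS is 482/15 − (-22/15)·(31/4) = 87/2.

87/2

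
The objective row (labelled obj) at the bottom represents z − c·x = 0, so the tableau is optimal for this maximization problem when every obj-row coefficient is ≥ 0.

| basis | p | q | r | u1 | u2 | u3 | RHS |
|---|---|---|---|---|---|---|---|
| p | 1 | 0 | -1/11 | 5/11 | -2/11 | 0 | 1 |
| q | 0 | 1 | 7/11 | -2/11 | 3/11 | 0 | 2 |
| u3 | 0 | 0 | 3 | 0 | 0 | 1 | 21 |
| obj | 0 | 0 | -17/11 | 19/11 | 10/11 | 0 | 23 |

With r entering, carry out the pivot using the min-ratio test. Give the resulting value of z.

195/7

Ratio test on column r — row 1: entry -1/11 ≤ 0; row 2: 2/(7/11) = 22/7; row 3: 21/3 = 7. Minimum is 22/7 at row 2 (q leaves); pivot element 7/11.
Pivot on row 2; the obj-row RHS becomes 23 − (-17/11)·(22/7) = 195/7.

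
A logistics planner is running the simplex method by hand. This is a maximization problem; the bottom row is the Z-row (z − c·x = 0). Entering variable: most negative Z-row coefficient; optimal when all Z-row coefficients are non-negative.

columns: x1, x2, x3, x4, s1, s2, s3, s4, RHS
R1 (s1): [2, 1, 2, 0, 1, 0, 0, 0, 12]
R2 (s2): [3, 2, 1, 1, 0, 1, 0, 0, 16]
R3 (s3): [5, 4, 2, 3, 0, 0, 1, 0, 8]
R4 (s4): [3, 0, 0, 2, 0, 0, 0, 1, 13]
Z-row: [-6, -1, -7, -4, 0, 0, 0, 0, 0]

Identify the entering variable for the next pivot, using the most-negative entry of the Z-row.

Negative Z-row entries: x1: -6, x2: -1, x3: -7, x4: -4.
The most negative is -7 in column x3, so x3 enters.

x3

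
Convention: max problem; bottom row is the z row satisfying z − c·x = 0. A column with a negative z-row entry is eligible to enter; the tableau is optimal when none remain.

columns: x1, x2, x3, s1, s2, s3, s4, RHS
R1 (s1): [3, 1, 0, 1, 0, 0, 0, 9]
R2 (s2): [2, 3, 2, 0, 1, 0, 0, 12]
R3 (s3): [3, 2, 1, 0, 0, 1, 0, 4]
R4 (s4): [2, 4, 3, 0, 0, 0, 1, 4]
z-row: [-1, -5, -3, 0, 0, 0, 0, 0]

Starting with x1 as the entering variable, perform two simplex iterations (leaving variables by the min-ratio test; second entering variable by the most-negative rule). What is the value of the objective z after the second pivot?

7/2

Ratio test on column x1 — row 1: 9/3 = 3; row 2: 12/2 = 6; row 3: 4/3 = 4/3; row 4: 4/2 = 2. Minimum is 4/3 at row 3 (s3 leaves); pivot element 3.
Pivot on row 3; the z-row RHS becomes 0 − (-1)·(4/3) = 4/3.
Next entering variable (most negative z-row entry -13/3): x2.
Ratio test on column x2 — row 1: entry -1 ≤ 0; row 2: (28/3)/(5/3) = 28/5; row 3: (4/3)/(2/3) = 2; row 4: (4/3)/(8/3) = 1/2. Minimum is 1/2 at row 4 (s4 leaves); pivot element 8/3.
After the second pivot the z-row RHS is 4/3 − (-13/3)·(1/2) = 7/2.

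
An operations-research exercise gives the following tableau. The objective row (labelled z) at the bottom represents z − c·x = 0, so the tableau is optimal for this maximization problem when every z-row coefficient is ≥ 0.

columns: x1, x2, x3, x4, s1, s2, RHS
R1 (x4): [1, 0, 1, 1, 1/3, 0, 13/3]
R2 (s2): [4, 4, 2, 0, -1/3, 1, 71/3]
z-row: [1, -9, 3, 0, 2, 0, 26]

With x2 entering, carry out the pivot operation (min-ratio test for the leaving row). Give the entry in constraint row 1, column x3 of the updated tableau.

1

Ratio test on column x2 — row 1: entry 0 ≤ 0; row 2: (71/3)/4 = 71/12. Minimum is 71/12 at row 2 (s2 leaves); pivot element 4.
Divide row 2 by 4; eliminate column x2 from the other rows.
Row 1 update in column x3: 1 − 0·(1/2) = 1.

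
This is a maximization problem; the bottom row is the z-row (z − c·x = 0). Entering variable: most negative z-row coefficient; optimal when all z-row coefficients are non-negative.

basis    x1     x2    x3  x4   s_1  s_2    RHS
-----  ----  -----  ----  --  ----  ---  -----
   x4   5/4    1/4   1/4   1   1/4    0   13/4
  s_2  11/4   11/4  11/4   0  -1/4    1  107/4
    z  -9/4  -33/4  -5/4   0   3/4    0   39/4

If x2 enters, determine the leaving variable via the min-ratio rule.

s_2

Column x2 entries and ratios — x4: (13/4)/(1/4) = 13; s_2: (107/4)/(11/4) = 107/11.
Smallest ratio is 107/11 in the row of s_2, so s_2 leaves.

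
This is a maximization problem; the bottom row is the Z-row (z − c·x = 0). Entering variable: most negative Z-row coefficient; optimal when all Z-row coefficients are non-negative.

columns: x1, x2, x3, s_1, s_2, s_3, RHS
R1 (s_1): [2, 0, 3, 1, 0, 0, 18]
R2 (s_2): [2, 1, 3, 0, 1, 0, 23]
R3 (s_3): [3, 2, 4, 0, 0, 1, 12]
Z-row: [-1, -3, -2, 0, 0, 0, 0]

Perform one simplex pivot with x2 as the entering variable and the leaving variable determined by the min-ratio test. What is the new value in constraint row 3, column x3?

Ratio test on column x2 — row 1: entry 0 ≤ 0; row 2: 23/1 = 23; row 3: 12/2 = 6. Minimum is 6 at row 3 (s_3 leaves); pivot element 2.
Divide row 3 by 2; eliminate column x2 from the other rows.
In the new row 3, the x3 entry is the old entry divided by the pivot: 4/2 = 2.

2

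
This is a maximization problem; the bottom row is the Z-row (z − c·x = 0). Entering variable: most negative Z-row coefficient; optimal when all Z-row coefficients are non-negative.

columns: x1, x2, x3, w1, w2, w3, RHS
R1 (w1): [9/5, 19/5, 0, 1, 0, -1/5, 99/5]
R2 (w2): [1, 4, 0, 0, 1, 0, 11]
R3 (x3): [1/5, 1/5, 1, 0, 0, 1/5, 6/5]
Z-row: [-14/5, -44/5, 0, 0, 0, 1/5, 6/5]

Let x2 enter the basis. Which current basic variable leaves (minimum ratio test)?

Column x2 entries and ratios — w1: (99/5)/(19/5) = 99/19; w2: 11/4 = 11/4; x3: (6/5)/(1/5) = 6.
Smallest ratio is 11/4 in the row of w2, so w2 leaves.

w2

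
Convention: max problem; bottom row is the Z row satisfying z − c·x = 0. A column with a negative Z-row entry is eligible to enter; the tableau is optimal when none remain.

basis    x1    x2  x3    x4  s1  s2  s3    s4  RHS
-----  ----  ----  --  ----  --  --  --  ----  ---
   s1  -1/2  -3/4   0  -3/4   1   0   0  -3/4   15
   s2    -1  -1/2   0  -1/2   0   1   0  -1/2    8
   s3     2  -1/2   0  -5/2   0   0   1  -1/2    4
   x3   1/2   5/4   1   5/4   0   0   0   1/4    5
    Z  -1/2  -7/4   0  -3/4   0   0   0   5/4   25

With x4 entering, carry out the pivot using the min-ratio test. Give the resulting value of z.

Ratio test on column x4 — row 1: entry -3/4 ≤ 0; row 2: entry -1/2 ≤ 0; row 3: entry -5/2 ≤ 0; row 4: 5/(5/4) = 4. Minimum is 4 at row 4 (x3 leaves); pivot element 5/4.
Pivot on row 4; the Z-row RHS becomes 25 − (-3/4)·4 = 28.

28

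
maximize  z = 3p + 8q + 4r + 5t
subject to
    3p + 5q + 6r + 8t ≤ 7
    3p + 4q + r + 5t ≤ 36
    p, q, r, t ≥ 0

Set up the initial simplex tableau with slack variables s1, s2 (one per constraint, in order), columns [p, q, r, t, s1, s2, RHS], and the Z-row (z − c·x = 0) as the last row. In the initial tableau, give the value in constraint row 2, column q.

4

Constraint 2 has coefficient 4 on q.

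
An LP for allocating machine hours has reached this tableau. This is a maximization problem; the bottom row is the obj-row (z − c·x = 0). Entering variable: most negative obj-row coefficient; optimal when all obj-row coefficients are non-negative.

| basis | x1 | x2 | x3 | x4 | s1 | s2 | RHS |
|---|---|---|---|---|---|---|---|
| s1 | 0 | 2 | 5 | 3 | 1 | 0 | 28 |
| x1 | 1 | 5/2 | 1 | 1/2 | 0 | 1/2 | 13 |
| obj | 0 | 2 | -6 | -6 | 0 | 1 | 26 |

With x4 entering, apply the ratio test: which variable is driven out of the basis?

s1

Column x4 entries and ratios — s1: 28/3 = 28/3; x1: 13/(1/2) = 26.
Smallest ratio is 28/3 in the row of s1, so s1 leaves.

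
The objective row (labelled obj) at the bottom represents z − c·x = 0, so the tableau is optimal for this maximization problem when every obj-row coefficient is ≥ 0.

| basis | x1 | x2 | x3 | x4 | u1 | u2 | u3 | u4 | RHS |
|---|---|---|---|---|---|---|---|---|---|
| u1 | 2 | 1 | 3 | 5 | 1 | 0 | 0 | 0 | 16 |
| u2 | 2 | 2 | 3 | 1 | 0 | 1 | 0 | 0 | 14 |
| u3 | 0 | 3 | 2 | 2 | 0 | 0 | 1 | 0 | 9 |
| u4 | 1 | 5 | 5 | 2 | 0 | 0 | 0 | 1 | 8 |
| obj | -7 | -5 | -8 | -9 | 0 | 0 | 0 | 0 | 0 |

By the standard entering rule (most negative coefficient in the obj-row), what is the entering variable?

Negative obj-row entries: x1: -7, x2: -5, x3: -8, x4: -9.
The most negative is -9 in column x4, so x4 enters.

x4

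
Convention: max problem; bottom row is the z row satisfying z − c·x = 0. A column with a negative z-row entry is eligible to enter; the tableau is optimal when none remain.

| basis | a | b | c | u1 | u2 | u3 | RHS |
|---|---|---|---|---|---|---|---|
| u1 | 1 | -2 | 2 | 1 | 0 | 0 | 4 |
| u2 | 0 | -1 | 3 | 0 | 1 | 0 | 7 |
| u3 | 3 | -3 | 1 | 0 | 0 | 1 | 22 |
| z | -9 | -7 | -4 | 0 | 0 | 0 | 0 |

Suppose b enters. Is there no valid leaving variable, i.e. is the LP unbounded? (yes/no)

yes

Every constraint-row entry in column b is ≤ 0, so increasing b is unbounded.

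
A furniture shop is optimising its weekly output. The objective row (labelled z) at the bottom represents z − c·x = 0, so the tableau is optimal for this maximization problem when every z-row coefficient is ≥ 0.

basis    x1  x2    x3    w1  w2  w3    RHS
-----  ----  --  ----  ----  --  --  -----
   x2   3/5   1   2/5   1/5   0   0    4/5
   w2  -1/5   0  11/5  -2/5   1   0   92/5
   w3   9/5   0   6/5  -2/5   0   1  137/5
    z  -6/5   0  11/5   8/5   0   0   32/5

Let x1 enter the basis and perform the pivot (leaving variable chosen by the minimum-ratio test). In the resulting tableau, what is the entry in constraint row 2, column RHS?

Ratio test on column x1 — row 1: (4/5)/(3/5) = 4/3; row 2: entry -1/5 ≤ 0; row 3: (137/5)/(9/5) = 137/9. Minimum is 4/3 at row 1 (x2 leaves); pivot element 3/5.
Divide row 1 by 3/5; eliminate column x1 from the other rows.
Row 2 update in column RHS: 92/5 − (-1/5)·(4/3) = 56/3.

56/3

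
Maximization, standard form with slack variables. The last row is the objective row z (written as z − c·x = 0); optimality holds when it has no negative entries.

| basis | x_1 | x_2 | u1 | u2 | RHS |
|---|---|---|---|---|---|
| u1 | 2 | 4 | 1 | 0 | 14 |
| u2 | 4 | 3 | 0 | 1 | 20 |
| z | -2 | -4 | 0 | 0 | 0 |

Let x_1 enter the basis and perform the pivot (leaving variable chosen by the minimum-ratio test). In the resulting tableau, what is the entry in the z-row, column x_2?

-5/2

Ratio test on column x_1 — row 1: 14/2 = 7; row 2: 20/4 = 5. Minimum is 5 at row 2 (u2 leaves); pivot element 4.
Divide row 2 by 4; eliminate column x_1 from the other rows.
z-row update in column x_2: -4 − (-2)·(3/4) = -5/2.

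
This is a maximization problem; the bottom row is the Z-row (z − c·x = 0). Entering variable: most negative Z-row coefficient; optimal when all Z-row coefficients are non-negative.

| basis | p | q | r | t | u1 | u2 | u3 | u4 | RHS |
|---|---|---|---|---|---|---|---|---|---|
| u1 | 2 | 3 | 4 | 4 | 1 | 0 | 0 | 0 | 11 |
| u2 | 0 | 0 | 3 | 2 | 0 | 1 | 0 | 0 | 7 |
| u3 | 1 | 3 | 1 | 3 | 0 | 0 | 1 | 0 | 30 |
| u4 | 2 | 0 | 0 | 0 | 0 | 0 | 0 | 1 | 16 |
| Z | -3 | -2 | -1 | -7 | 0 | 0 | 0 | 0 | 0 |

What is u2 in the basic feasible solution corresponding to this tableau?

u2 is basic (row 2); its value is the RHS of that row, 7.

7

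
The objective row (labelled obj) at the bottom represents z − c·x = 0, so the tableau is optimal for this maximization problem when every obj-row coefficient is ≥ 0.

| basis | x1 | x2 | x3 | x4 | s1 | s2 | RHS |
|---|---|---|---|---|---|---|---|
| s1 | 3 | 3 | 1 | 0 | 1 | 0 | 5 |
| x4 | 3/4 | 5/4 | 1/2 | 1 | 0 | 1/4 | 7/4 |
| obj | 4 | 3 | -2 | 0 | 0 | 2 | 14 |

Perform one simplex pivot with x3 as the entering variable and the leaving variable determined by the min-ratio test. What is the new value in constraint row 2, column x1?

3/2

Ratio test on column x3 — row 1: 5/1 = 5; row 2: (7/4)/(1/2) = 7/2. Minimum is 7/2 at row 2 (x4 leaves); pivot element 1/2.
Divide row 2 by 1/2; eliminate column x3 from the other rows.
In the new row 2, the x1 entry is the old entry divided by the pivot: (3/4)/(1/2) = 3/2.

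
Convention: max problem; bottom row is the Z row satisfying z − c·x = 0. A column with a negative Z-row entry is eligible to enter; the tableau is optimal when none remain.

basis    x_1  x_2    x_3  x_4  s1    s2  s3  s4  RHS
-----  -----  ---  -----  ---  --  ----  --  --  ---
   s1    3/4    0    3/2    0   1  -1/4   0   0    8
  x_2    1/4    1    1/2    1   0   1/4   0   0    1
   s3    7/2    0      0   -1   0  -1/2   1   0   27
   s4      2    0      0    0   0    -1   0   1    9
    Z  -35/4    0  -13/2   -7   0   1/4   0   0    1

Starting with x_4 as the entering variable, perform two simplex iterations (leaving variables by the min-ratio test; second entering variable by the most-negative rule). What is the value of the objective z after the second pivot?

Ratio test on column x_4 — row 1: entry 0 ≤ 0; row 2: 1/1 = 1; row 3: entry -1 ≤ 0; row 4: entry 0 ≤ 0. Minimum is 1 at row 2 (x_2 leaves); pivot element 1.
Pivot on row 2; the Z-row RHS becomes 1 − (-7)·1 = 8.
Next entering variable (most negative Z-row entry -7): x_1.
Ratio test on column x_1 — row 1: 8/(3/4) = 32/3; row 2: 1/(1/4) = 4; row 3: 28/(15/4) = 112/15; row 4: 9/2 = 9/2. Minimum is 4 at row 2 (x_4 leaves); pivot element 1/4.
After the second pivot the Z-row RHS is 8 − (-7)·4 = 36.

36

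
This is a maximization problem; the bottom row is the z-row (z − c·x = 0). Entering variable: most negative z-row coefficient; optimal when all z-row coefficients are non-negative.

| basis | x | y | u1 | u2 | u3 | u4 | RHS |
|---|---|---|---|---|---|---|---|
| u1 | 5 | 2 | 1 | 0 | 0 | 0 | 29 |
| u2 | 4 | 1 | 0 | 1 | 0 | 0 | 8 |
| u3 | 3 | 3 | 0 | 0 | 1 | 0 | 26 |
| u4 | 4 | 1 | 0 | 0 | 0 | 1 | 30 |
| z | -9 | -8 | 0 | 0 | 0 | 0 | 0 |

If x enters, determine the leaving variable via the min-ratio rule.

Column x entries and ratios — u1: 29/5 = 29/5; u2: 8/4 = 2; u3: 26/3 = 26/3; u4: 30/4 = 15/2.
Smallest ratio is 2 in the row of u2, so u2 leaves.

u2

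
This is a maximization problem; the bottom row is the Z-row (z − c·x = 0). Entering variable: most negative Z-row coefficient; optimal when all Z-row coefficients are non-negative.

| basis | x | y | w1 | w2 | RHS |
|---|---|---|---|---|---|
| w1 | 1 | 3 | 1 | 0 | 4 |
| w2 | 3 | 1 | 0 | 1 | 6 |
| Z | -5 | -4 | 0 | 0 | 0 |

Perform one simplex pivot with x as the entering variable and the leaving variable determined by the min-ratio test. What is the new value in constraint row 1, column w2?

-1/3

Ratio test on column x — row 1: 4/1 = 4; row 2: 6/3 = 2. Minimum is 2 at row 2 (w2 leaves); pivot element 3.
Divide row 2 by 3; eliminate column x from the other rows.
Row 1 update in column w2: 0 − 1·(1/3) = -1/3.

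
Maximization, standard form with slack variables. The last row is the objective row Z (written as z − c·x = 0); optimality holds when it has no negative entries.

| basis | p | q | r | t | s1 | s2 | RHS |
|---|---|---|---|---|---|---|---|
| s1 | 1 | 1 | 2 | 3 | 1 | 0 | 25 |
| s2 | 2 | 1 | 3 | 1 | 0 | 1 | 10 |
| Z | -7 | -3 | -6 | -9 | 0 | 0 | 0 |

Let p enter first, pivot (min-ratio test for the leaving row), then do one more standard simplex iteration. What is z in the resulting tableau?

79

Ratio test on column p — row 1: 25/1 = 25; row 2: 10/2 = 5. Minimum is 5 at row 2 (s2 leaves); pivot element 2.
Pivot on row 2; the Z-row RHS becomes 0 − (-7)·5 = 35.
Next entering variable (most negative Z-row entry -11/2): t.
Ratio test on column t — row 1: 20/(5/2) = 8; row 2: 5/(1/2) = 10. Minimum is 8 at row 1 (s1 leaves); pivot element 5/2.
After the second pivot the Z-row RHS is 35 − (-11/2)·8 = 79.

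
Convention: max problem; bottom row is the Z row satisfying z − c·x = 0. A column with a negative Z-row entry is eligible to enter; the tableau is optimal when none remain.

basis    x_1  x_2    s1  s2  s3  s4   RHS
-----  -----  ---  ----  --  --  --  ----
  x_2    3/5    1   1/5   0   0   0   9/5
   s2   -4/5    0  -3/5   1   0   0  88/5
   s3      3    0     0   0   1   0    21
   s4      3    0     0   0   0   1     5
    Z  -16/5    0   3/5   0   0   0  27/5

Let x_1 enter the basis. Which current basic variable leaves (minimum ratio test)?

s4

Column x_1 entries and ratios — x_2: (9/5)/(3/5) = 3; s2: -4/5 ≤ 0, skip; s3: 21/3 = 7; s4: 5/3 = 5/3.
Smallest ratio is 5/3 in the row of s4, so s4 leaves.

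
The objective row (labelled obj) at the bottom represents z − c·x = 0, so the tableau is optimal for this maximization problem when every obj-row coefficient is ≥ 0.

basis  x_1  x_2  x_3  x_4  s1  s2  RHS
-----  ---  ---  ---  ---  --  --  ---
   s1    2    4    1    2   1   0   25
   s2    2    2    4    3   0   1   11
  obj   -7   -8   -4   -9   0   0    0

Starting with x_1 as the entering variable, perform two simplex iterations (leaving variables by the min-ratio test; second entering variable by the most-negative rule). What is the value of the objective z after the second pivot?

44

Ratio test on column x_1 — row 1: 25/2 = 25/2; row 2: 11/2 = 11/2. Minimum is 11/2 at row 2 (s2 leaves); pivot element 2.
Pivot on row 2; the obj-row RHS becomes 0 − (-7)·(11/2) = 77/2.
Next entering variable (most negative obj-row entry -1): x_2.
Ratio test on column x_2 — row 1: 14/2 = 7; row 2: (11/2)/1 = 11/2. Minimum is 11/2 at row 2 (x_1 leaves); pivot element 1.
After the second pivot the obj-row RHS is 77/2 − (-1)·(11/2) = 44.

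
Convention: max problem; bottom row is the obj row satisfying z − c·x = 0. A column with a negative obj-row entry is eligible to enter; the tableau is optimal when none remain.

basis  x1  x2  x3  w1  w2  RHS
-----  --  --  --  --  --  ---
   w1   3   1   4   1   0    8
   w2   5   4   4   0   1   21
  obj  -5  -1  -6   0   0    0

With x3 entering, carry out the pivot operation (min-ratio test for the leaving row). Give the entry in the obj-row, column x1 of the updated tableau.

Ratio test on column x3 — row 1: 8/4 = 2; row 2: 21/4 = 21/4. Minimum is 2 at row 1 (w1 leaves); pivot element 4.
Divide row 1 by 4; eliminate column x3 from the other rows.
obj-row update in column x1: -5 − (-6)·(3/4) = -1/2.

-1/2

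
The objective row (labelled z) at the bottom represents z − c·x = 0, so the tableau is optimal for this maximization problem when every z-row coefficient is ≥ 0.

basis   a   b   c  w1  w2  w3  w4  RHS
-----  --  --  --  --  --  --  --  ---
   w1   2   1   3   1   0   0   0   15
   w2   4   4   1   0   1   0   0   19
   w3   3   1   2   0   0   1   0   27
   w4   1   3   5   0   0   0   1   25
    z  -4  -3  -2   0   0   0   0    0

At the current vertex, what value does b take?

b is not in the basis, so in the current basic feasible solution b = 0.

0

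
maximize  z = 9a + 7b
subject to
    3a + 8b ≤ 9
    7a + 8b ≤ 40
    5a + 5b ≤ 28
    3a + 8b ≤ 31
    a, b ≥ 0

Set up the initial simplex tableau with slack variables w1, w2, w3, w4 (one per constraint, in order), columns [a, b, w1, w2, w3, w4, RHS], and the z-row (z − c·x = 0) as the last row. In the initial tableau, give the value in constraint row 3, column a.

5

Constraint 3 has coefficient 5 on a.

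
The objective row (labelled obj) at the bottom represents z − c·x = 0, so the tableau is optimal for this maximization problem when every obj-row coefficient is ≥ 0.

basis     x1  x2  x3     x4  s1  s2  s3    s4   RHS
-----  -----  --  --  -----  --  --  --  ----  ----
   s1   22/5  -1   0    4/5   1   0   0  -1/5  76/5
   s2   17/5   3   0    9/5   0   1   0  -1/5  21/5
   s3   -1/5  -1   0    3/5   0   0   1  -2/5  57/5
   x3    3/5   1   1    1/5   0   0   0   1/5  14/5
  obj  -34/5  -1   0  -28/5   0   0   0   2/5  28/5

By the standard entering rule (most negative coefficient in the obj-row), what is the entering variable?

x1

Negative obj-row entries: x1: -34/5, x2: -1, x4: -28/5.
The most negative is -34/5 in column x1, so x1 enters.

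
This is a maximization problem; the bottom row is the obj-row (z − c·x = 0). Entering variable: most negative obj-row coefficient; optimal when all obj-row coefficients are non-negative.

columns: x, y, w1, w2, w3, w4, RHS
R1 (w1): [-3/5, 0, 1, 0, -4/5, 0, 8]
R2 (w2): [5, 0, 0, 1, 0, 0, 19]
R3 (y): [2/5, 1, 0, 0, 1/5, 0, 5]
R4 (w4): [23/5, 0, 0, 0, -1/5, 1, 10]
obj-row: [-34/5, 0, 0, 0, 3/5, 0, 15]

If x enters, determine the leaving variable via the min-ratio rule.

w4

Column x entries and ratios — w1: -3/5 ≤ 0, skip; w2: 19/5 = 19/5; y: 5/(2/5) = 25/2; w4: 10/(23/5) = 50/23.
Smallest ratio is 50/23 in the row of w4, so w4 leaves.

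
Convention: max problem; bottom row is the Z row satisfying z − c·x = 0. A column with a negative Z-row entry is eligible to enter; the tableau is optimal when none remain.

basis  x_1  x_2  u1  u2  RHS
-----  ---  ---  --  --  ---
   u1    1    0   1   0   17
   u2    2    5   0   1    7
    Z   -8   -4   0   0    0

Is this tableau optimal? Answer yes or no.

The Z-row has a negative entry -8 in column x_1, so it is not optimal.

no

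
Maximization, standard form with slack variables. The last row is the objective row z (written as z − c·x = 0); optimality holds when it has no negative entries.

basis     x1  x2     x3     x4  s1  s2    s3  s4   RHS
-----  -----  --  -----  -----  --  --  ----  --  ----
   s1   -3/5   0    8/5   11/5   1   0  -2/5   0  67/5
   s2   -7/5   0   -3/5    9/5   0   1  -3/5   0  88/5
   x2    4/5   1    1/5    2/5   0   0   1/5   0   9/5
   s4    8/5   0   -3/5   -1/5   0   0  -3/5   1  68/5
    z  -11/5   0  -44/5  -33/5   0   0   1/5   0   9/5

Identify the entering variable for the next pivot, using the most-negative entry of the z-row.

Negative z-row entries: x1: -11/5, x3: -44/5, x4: -33/5.
The most negative is -44/5 in column x3, so x3 enters.

x3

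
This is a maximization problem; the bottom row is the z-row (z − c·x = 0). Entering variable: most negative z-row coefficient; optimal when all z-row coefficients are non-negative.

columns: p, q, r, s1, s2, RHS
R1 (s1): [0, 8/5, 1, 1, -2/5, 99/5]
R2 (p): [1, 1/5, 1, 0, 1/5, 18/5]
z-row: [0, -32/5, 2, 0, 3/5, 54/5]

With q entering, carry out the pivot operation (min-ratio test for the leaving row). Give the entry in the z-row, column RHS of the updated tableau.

Ratio test on column q — row 1: (99/5)/(8/5) = 99/8; row 2: (18/5)/(1/5) = 18. Minimum is 99/8 at row 1 (s1 leaves); pivot element 8/5.
Divide row 1 by 8/5; eliminate column q from the other rows.
z-row update in column RHS: 54/5 − (-32/5)·(99/8) = 90.

90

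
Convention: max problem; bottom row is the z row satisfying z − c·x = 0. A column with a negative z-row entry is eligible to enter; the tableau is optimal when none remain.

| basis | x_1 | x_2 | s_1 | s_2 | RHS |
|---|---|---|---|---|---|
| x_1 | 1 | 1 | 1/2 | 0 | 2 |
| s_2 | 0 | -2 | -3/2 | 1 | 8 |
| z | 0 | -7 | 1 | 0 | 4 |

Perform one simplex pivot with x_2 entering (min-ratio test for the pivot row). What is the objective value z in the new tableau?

18

Ratio test on column x_2 — row 1: 2/1 = 2; row 2: entry -2 ≤ 0. Minimum is 2 at row 1 (x_1 leaves); pivot element 1.
Pivot on row 1; the z-row RHS becomes 4 − (-7)·2 = 18.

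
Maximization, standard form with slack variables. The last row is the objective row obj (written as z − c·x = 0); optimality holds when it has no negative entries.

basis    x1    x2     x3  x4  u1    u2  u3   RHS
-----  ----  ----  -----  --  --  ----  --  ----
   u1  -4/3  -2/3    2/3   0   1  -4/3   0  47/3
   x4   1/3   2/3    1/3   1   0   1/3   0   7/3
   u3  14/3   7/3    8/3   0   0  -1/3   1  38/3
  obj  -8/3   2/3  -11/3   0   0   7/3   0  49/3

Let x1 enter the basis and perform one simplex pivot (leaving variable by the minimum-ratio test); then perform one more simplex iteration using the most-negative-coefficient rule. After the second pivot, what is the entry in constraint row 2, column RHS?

Ratio test on column x1 — row 1: entry -4/3 ≤ 0; row 2: (7/3)/(1/3) = 7; row 3: (38/3)/(14/3) = 19/7. Minimum is 19/7 at row 3 (u3 leaves); pivot element 14/3.
Divide row 3 by 14/3; eliminate column x1 from the other rows.
Second iteration: most negative obj-row entry is -15/7 in column x3, so x3 enters.
Ratio test on column x3 — row 1: (135/7)/(10/7) = 27/2; row 2: (10/7)/(1/7) = 10; row 3: (19/7)/(4/7) = 19/4. Minimum is 19/4 at row 3 (x1 leaves); pivot element 4/7.
Divide row 3 by 4/7; eliminate column x3 from the other rows.
After both pivots, the entry at constraint row 2, column RHS is 3/4.

3/4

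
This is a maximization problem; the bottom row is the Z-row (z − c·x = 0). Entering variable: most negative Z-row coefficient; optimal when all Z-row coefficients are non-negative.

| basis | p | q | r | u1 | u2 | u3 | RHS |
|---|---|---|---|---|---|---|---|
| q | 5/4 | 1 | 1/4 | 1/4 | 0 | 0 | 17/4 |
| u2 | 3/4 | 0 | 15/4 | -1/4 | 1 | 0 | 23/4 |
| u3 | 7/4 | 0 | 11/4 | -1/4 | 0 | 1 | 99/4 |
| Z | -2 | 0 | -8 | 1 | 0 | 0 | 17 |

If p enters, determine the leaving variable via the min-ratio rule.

q

Column p entries and ratios — q: (17/4)/(5/4) = 17/5; u2: (23/4)/(3/4) = 23/3; u3: (99/4)/(7/4) = 99/7.
Smallest ratio is 17/5 in the row of q, so q leaves.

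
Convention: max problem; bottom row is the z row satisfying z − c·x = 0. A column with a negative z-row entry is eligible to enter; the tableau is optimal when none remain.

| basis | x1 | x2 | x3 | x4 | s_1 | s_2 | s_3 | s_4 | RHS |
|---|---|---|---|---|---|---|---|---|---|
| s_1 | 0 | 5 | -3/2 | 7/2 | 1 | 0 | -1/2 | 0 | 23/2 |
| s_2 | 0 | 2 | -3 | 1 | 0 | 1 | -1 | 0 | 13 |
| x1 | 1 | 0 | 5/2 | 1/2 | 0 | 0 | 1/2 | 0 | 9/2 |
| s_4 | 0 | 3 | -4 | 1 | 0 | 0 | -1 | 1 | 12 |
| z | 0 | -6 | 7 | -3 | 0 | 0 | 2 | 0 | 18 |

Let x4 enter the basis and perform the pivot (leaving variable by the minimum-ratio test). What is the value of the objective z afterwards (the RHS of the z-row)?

Ratio test on column x4 — row 1: (23/2)/(7/2) = 23/7; row 2: 13/1 = 13; row 3: (9/2)/(1/2) = 9; row 4: 12/1 = 12. Minimum is 23/7 at row 1 (s_1 leaves); pivot element 7/2.
Pivot on row 1; the z-row RHS becomes 18 − (-3)·(23/7) = 195/7.

195/7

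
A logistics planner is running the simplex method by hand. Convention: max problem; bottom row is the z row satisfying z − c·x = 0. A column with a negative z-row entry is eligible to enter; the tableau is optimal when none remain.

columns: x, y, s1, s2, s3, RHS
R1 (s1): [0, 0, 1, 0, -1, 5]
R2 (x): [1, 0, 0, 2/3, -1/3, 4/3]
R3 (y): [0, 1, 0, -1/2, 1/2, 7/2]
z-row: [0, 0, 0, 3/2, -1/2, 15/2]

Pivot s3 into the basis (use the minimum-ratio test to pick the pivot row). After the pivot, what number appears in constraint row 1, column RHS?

Ratio test on column s3 — row 1: entry -1 ≤ 0; row 2: entry -1/3 ≤ 0; row 3: (7/2)/(1/2) = 7. Minimum is 7 at row 3 (y leaves); pivot element 1/2.
Divide row 3 by 1/2; eliminate column s3 from the other rows.
Row 1 update in column RHS: 5 − (-1)·7 = 12.

12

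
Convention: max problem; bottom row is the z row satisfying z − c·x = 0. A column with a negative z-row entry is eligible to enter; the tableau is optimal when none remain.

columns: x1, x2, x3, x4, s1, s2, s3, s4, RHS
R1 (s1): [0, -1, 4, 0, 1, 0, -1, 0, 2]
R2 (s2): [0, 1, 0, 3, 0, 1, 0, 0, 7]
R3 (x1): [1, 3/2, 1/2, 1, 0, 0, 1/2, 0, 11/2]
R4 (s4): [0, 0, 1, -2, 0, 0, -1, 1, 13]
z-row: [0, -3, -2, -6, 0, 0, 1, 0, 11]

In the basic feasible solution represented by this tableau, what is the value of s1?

2

s1 is basic (row 1); its value is the RHS of that row, 2.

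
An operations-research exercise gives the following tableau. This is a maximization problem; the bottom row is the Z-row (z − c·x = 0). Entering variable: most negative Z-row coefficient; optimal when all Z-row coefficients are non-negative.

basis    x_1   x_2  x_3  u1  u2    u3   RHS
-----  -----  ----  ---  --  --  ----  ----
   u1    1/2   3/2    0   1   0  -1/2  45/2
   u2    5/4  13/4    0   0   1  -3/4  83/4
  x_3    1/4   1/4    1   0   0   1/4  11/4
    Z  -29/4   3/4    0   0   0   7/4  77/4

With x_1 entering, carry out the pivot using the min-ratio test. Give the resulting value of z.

99

Ratio test on column x_1 — row 1: (45/2)/(1/2) = 45; row 2: (83/4)/(5/4) = 83/5; row 3: (11/4)/(1/4) = 11. Minimum is 11 at row 3 (x_3 leaves); pivot element 1/4.
Pivot on row 3; the Z-row RHS becomes 77/4 − (-29/4)·11 = 99.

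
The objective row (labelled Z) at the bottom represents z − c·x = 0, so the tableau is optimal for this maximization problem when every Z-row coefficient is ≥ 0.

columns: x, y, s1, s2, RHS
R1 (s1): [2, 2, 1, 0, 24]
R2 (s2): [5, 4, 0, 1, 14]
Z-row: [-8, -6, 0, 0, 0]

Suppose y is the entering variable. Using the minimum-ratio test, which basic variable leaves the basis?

Column y entries and ratios — s1: 24/2 = 12; s2: 14/4 = 7/2.
Smallest ratio is 7/2 in the row of s2, so s2 leaves.

s2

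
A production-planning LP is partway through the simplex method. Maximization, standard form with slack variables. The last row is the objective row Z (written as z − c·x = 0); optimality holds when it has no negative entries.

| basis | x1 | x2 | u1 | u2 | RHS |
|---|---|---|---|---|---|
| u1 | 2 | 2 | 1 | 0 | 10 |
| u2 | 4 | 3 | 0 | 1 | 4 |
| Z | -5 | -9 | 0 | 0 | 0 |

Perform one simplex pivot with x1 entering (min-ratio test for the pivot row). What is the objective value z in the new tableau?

Ratio test on column x1 — row 1: 10/2 = 5; row 2: 4/4 = 1. Minimum is 1 at row 2 (u2 leaves); pivot element 4.
Pivot on row 2; the Z-row RHS becomes 0 − (-5)·1 = 5.

5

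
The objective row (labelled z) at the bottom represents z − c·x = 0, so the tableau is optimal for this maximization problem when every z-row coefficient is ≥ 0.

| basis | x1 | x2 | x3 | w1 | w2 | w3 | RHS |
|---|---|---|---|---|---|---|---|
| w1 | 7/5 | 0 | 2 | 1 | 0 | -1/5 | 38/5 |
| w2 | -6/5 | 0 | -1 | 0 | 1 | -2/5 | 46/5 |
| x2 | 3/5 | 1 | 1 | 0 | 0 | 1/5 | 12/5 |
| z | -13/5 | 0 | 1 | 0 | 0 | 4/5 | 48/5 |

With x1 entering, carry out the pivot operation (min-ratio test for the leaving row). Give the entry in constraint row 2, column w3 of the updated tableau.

0

Ratio test on column x1 — row 1: (38/5)/(7/5) = 38/7; row 2: entry -6/5 ≤ 0; row 3: (12/5)/(3/5) = 4. Minimum is 4 at row 3 (x2 leaves); pivot element 3/5.
Divide row 3 by 3/5; eliminate column x1 from the other rows.
Row 2 update in column w3: -2/5 − (-6/5)·(1/3) = 0.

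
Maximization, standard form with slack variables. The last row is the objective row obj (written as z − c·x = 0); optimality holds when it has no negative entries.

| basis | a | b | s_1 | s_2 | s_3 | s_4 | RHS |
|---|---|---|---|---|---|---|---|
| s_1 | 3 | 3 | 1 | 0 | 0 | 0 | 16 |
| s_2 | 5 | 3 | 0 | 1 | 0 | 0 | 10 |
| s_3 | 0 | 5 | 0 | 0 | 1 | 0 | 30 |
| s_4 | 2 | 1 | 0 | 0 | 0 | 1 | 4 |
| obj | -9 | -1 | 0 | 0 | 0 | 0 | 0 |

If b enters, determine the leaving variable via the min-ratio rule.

Column b entries and ratios — s_1: 16/3 = 16/3; s_2: 10/3 = 10/3; s_3: 30/5 = 6; s_4: 4/1 = 4.
Smallest ratio is 10/3 in the row of s_2, so s_2 leaves.

s_2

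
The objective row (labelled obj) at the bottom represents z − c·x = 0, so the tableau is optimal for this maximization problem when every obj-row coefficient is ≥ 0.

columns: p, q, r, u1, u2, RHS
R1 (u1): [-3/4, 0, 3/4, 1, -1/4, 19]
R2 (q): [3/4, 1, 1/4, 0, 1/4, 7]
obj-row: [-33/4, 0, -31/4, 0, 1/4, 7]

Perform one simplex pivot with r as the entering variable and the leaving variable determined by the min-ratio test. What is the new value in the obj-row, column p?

-16

Ratio test on column r — row 1: 19/(3/4) = 76/3; row 2: 7/(1/4) = 28. Minimum is 76/3 at row 1 (u1 leaves); pivot element 3/4.
Divide row 1 by 3/4; eliminate column r from the other rows.
obj-row update in column p: -33/4 − (-31/4)·(-1) = -16.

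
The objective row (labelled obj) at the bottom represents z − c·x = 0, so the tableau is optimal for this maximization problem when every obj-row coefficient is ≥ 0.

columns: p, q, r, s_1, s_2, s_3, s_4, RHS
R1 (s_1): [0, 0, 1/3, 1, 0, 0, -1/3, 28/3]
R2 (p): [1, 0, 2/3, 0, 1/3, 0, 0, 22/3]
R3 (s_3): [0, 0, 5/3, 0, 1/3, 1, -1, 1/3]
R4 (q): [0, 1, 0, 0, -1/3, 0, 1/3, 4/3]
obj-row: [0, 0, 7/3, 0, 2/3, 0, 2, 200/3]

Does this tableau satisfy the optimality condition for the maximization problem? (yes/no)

Every obj-row coefficient is ≥ 0, so the tableau is optimal.

yes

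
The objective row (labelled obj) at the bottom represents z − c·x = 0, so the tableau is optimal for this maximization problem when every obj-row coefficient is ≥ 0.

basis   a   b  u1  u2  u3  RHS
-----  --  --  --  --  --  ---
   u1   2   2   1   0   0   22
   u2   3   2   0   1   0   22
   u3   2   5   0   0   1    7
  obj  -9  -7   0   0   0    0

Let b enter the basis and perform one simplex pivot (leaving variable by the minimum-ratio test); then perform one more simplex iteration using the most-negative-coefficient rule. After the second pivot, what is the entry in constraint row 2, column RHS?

23/2

Ratio test on column b — row 1: 22/2 = 11; row 2: 22/2 = 11; row 3: 7/5 = 7/5. Minimum is 7/5 at row 3 (u3 leaves); pivot element 5.
Divide row 3 by 5; eliminate column b from the other rows.
Second iteration: most negative obj-row entry is -31/5 in column a, so a enters.
Ratio test on column a — row 1: (96/5)/(6/5) = 16; row 2: (96/5)/(11/5) = 96/11; row 3: (7/5)/(2/5) = 7/2. Minimum is 7/2 at row 3 (b leaves); pivot element 2/5.
Divide row 3 by 2/5; eliminate column a from the other rows.
After both pivots, the entry at constraint row 2, column RHS is 23/2.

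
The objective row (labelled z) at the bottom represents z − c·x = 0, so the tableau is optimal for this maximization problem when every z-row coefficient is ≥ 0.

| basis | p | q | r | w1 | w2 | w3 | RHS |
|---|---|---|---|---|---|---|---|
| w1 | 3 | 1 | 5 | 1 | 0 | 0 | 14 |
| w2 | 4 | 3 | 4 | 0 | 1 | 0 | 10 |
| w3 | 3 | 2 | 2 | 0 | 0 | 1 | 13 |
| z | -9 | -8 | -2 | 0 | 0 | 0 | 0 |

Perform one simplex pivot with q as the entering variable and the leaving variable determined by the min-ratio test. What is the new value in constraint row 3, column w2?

Ratio test on column q — row 1: 14/1 = 14; row 2: 10/3 = 10/3; row 3: 13/2 = 13/2. Minimum is 10/3 at row 2 (w2 leaves); pivot element 3.
Divide row 2 by 3; eliminate column q from the other rows.
Row 3 update in column w2: 0 − 2·(1/3) = -2/3.

-2/3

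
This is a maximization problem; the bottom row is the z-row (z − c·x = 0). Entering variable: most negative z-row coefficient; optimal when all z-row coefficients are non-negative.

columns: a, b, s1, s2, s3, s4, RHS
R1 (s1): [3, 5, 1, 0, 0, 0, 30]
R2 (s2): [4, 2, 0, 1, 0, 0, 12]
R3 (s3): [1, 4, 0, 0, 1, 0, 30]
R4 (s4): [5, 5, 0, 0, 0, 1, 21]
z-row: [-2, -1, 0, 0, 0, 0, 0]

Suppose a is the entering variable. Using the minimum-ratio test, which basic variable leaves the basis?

Column a entries and ratios — s1: 30/3 = 10; s2: 12/4 = 3; s3: 30/1 = 30; s4: 21/5 = 21/5.
Smallest ratio is 3 in the row of s2, so s2 leaves.

s2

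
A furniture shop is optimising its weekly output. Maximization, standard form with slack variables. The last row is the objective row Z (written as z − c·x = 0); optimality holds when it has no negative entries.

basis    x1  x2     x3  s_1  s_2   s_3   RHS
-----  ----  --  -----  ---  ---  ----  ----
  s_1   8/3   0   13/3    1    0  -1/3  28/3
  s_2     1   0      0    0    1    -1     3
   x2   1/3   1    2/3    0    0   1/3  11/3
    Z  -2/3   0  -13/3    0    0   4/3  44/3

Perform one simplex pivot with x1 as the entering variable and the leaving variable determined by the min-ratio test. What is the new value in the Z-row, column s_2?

2/3

Ratio test on column x1 — row 1: (28/3)/(8/3) = 7/2; row 2: 3/1 = 3; row 3: (11/3)/(1/3) = 11. Minimum is 3 at row 2 (s_2 leaves); pivot element 1.
Divide row 2 by 1; eliminate column x1 from the other rows.
Z-row update in column s_2: 0 − (-2/3)·1 = 2/3.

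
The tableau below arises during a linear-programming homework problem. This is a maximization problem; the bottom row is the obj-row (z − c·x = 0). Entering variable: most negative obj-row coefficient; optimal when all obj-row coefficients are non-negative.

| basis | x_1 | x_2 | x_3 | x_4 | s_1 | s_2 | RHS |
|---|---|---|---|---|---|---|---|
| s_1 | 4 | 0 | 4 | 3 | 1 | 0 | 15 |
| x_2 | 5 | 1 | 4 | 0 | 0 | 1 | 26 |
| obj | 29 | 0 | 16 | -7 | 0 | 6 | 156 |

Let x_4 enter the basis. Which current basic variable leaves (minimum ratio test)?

s_1

Column x_4 entries and ratios — s_1: 15/3 = 5; x_2: 0 ≤ 0, skip.
Smallest ratio is 5 in the row of s_1, so s_1 leaves.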